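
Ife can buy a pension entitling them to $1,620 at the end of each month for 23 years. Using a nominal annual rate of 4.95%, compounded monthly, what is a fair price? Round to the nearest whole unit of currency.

$266,642

With 12 periods per year: i = 0.004125, n = 276.
Annuity factor a(276|0.004125) = 164.593930; PV = 1620 × 164.593930 = 266,642.1662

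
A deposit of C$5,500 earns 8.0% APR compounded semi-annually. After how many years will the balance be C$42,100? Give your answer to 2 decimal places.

Periodic rate i = 0.08/2 = 0.04.
n = ln(42100/5500) / ln(1+0.04) = ln(7.65455) / 0.039221 = 51.8935 half-years
= 51.8935/2 years

25.95 years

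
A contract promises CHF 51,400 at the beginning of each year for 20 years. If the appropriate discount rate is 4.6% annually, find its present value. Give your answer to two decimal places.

CHF 693,343.02

PV = 51400 × [1 − (1+0.046)^(−20)] / 0.046 × (1+i) = 51400 × 13.489164 = 693,343.0237
(annuity-due: payments at period start, so ×(1+i).)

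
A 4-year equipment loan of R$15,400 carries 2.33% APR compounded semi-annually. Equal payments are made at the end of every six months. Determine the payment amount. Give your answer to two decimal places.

R$2,027.28

With 2 periods per year: i = 0.01165, n = 8.
PMT = 15400 / ( [1 − (1+0.01165)^(−8)] / 0.01165 ) = 15400 / 7.596379 = 2,027.2816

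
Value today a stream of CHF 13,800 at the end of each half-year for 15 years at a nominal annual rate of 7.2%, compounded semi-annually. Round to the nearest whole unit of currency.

Periodic rate i = 0.072/2 = 0.036; n = 15 × 2 = 30 periods.
PV = PMT · [1 − (1+i)^(−n)] / i = 13800 · 18.163762 = 250,659.9136

CHF 250,660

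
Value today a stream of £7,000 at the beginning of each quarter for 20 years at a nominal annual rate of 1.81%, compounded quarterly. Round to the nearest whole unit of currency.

With 4 periods per year: i = 0.004525, n = 80.
Annuity factor a(80|0.004525) × (1+i) = 67.297368; PV = 7000 × 67.297368 = 471,081.5762
(annuity-due: payments at period start, so ×(1+i).)

£471,082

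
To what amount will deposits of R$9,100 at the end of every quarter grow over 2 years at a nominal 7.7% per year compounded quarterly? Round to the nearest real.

R$77,898

Periodic rate i = 0.077/4 = 0.01925; n = 2 × 4 = 8 periods.
FV = 9100 × [(1+0.01925)^8 − 1] / 0.01925 = 9100 × 8.560259 = 77,898.3532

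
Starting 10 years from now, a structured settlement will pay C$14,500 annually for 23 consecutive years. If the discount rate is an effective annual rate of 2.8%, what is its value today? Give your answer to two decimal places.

C$189,890.08

Value one period before first payment (t=9): 14500 × [1 − (1+0.028)^(−23)] / 0.028 = 14500 × 16.790835 = 243,467.1087
Discount back 9 years: 243,467.1087 × (1+0.028)^(−9) = 243,467.1087 × 0.779941 = 189,890.0752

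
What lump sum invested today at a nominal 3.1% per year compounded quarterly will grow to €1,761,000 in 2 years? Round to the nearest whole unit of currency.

i = 0.031/4 = 0.00775 per quarter; n = 2·4 = 8.
PV = FV·(1+i)^(−n) = 1,761,000 × 0.940108 = 1,655,529.4142

€1,655,529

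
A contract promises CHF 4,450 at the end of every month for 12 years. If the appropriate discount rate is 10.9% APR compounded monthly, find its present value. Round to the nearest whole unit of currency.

CHF 356,672

i = 0.109/12 = 0.00908333 per month; n = 12·12 = 144.
PV = 4450 × [1 − (1+0.00908333)^(−144)] / 0.00908333 = 4450 × 80.151041 = 356,672.1342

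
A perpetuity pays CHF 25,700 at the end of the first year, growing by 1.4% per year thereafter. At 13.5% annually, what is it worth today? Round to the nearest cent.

CHF 212,396.69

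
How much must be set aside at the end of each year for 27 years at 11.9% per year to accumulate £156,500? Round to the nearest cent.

FV-annuity factor = 166.527073; PMT = 156500 / 166.527073 = 939.7871

£939.79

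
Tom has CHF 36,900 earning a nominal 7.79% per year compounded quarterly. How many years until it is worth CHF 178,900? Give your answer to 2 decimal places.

Periodic rate i = 0.0779/4 = 0.019475.
(1+i)^n = 178900/36900 = 4.84824, so n = ln 4.84824 / ln 1.01947 = 81.8453 quarters
= 81.8453/4 years

20.46 years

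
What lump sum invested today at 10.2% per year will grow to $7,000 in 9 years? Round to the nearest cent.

PV = FV·(1+i)^(−n) = 7,000 × 0.417221 = 2,920.5436

$2,920.54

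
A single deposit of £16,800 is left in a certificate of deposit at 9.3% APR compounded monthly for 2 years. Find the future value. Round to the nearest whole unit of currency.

£20,220

With 12 periods per year: i = 0.00775, n = 24.
FV = 16,800 × (1 + 0.00775)^24 = 20,219.7902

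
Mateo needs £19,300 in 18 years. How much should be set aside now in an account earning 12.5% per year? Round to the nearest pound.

£2,316

Discount factor = (1+0.125)^(−18) = 0.120020; PV = 19,300 × 0.120020 = 2,316.3912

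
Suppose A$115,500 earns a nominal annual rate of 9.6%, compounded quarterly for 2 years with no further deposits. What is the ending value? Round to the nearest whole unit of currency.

Periodic rate i = 0.096/4 = 0.024; n = 2 × 4 = 8 periods.
115,500 × (1+0.024)^8 = 115,500 × 1.208926 = 139,630.9322

A$139,631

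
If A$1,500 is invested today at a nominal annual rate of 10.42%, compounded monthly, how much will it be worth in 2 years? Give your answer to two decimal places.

A$1,845.90

Periodic rate i = 0.1042/12 = 0.00868333; n = 2 × 12 = 24 periods.
1,500 × (1+0.00868333)^24 = 1,500 × 1.230598 = 1,845.8973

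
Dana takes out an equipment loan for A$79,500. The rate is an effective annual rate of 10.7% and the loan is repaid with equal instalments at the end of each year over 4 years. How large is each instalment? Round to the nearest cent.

A$25,461.00

PMT = 79500 / ( [1 − (1+0.107)^(−4)] / 0.107 ) = 79500 / 3.122423 = 25,460.9984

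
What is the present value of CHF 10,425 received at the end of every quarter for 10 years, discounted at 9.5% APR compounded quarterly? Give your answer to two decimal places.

CHF 267,292.61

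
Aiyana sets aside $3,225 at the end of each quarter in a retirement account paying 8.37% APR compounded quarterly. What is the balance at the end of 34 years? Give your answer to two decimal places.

Periodic rate i = 0.0837/4 = 0.020925; n = 34 × 4 = 136 periods.
Accumulation factor s(136|0.020925) = 751.117974; FV = 3225 × 751.117974 = 2,422,355.4664

$2,422,355.47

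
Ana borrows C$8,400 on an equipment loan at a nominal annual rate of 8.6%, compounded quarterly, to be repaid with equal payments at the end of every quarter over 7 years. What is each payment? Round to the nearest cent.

C$402.43

i = 0.086/4 = 0.0215 per quarter; n = 7·4 = 28.
PMT = 8400 / ( [1 − (1+0.0215)^(−28)] / 0.0215 ) = 8400 / 20.873450 = 402.4251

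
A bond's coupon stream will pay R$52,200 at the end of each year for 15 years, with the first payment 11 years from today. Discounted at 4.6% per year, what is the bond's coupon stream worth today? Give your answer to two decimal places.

R$355,106.72

PV at t=10 (ordinary 15-year annuity): 52200 × a(15|0.046) = 52200 × 10.666090 = 556,769.8786
Discount back 10 years: 556,769.8786 × (1+0.046)^(−10) = 556,769.8786 × 0.637798 = 355,106.7164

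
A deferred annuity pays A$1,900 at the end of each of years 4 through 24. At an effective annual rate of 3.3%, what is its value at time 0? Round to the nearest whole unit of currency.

Value one period before first payment (t=3): 1900 × [1 − (1+0.033)^(−21)] / 0.033 = 1900 × 14.978777 = 28,459.6772
PV₀ = 28,459.6772 / (1+0.033)^3 = 28,459.6772 / 1.102303 = 25,818.3810

A$25,818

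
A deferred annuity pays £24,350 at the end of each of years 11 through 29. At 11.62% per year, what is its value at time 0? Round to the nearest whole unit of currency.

£61,158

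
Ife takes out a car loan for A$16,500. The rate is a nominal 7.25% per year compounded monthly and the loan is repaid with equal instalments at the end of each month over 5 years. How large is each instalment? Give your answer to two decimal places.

Periodic rate i = 0.0725/12 = 0.00604167; n = 5 × 12 = 60 periods.
PMT = 16500 / ( [1 − (1+0.00604167)^(−60)] / 0.00604167 ) = 16500 / 50.202413 = 328.6695

A$328.67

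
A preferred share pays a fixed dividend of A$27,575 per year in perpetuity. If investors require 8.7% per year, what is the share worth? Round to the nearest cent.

A$316,954.02

PV = PMT / i = 27575 / 0.087 = 316,954.0230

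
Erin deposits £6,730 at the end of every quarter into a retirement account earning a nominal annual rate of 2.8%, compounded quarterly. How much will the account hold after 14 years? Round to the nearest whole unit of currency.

With 4 periods per year: i = 0.007, n = 56.
Accumulation factor s(56|0.007) = 68.274006; FV = 6730 × 68.274006 = 459,484.0607

£459,484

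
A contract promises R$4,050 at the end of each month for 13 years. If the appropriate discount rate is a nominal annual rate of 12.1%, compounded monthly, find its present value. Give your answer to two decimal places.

With 12 periods per year: i = 0.0100833, n = 156.
PV = 4050 × [1 − (1+0.0100833)^(−156)] / 0.0100833 = 4050 × 78.440090 = 317,682.3633

R$317,682.36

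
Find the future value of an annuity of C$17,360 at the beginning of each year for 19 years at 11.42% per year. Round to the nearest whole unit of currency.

FV = 17360 × [(1+0.1142)^19 − 1] / 0.1142 × (1+i) = 17360 × 66.380646 = 1,152,368.0167
Payments are at the start of each period, so multiply by (1+i).

C$1,152,368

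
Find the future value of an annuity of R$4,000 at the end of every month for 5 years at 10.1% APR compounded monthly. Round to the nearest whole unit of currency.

R$310,568

With 12 periods per year: i = 0.00841667, n = 60.
FV = 4000 × [(1+0.00841667)^60 − 1] / 0.00841667 = 4000 × 77.642069 = 310,568.2760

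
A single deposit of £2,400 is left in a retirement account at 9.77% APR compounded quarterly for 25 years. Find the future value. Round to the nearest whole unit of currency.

£26,806

With 4 periods per year: i = 0.024425, n = 100.
2,400 × (1+0.024425)^100 = 2,400 × 11.169066 = 26,805.7575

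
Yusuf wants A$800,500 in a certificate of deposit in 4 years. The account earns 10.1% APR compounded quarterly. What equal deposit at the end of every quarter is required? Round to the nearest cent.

Periodic rate i = 0.101/4 = 0.02525; n = 4 × 4 = 16 periods.
FV-annuity factor = 19.418195; PMT = 800500 / 19.418195 = 41,224.2230

A$41,224.22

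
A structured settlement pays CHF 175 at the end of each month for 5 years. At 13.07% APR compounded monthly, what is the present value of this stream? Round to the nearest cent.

CHF 7,679.17

i = 0.1307/12 = 0.0108917 per month; n = 5·12 = 60.
PV = 175 × [1 − (1+0.0108917)^(−60)] / 0.0108917 = 175 × 43.880968 = 7,679.1695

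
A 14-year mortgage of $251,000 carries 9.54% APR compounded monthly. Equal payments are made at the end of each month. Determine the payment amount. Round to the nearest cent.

$2,712.66

Periodic rate i = 0.0954/12 = 0.00795; n = 14 × 12 = 168 periods.
PMT = 251000 / ( [1 − (1+0.00795)^(−168)] / 0.00795 ) = 251000 / 92.529193 = 2,712.6574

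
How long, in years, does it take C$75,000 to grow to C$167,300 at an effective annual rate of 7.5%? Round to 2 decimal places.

11.09 years

(1+i)^n = 167300/75000 = 2.23067, so n = ln 2.23067 / ln 1.075 = 11.0937 years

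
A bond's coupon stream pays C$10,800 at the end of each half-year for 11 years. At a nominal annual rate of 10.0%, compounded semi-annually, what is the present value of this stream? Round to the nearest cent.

C$142,160.43

Periodic rate i = 0.1/2 = 0.05; n = 11 × 2 = 22 periods.
Annuity factor a(22|0.05) = 13.163003; PV = 10800 × 13.163003 = 142,160.4278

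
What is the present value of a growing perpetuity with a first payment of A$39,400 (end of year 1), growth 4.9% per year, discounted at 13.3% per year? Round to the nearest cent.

PV = PMT / (i − g) = 39400 / (0.133 − 0.049) = 39400 / 0.084000 = 469,047.6190

A$469,047.62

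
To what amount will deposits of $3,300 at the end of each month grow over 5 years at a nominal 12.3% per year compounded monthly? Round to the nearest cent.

$271,686.68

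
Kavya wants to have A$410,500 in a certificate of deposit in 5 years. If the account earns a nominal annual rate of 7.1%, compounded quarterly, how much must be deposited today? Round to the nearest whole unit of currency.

A$288,729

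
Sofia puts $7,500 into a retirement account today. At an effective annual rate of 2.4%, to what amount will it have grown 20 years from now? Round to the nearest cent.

FV = 7,500 × (1 + 0.024)^20 = 12,052.0353

$12,052.04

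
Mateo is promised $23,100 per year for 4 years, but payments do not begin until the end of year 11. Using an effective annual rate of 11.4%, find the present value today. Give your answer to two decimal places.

$24,141.56

PV at t=10 (ordinary 4-year annuity): 23100 × a(4|0.114) = 23100 × 3.076134 = 71,058.7038
Discount back 10 years: 71,058.7038 × (1+0.114)^(−10) = 71,058.7038 × 0.339741 = 24,141.5623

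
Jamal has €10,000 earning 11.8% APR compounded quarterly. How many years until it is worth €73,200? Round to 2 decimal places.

17.12 years

Periodic rate i = 0.118/4 = 0.0295.
(1+i)^n = 73200/10000 = 7.32000, so n = ln 7.32000 / ln 1.0295 = 68.4688 quarters
= 68.4688/4 years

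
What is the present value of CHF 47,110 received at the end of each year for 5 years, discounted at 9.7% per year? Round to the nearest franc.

Annuity factor a(5|0.097) = 3.820019; PV = 47110 × 3.820019 = 179,961.0977

CHF 179,961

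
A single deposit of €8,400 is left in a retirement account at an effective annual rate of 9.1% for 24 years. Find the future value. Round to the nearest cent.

€67,931.83

FV = PV·(1+i)^n = 8,400 × 8.087122 = 67,931.8278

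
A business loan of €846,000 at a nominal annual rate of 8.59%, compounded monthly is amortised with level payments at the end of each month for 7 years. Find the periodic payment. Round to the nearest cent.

€13,435.99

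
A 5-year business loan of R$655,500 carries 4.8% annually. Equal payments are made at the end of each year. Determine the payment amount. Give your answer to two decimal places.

R$150,567.90

Annuity-PV factor = 4.353518; PMT = 655500 / 4.353518 = 150,567.8968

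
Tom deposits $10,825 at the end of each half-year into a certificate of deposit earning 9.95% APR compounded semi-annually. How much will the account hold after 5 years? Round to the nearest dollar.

Periodic rate i = 0.0995/2 = 0.04975; n = 5 × 2 = 10 periods.
FV = PMT · [(1+i)^n − 1] / i = 10825 · 12.563225 = 135,996.9139

$135,997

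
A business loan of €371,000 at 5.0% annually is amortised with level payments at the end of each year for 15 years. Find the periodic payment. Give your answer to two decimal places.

Annuity-PV factor = 10.379658; PMT = 371000 / 10.379658 = 35,742.9887

€35,742.99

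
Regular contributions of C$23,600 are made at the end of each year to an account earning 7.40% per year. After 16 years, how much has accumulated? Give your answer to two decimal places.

C$680,502.80

FV = PMT · [(1+i)^n − 1] / i = 23600 · 28.834865 = 680,502.8046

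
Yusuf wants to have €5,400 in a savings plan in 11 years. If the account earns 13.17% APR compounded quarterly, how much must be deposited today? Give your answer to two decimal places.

With 4 periods per year: i = 0.032925, n = 44.
PV = FV·(1+i)^(−n) = 5,400 × 0.240421 = 1,298.2761

€1,298.28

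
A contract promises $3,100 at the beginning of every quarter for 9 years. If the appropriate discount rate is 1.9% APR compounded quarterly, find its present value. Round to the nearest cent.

$102,843.07

With 4 periods per year: i = 0.00475, n = 36.
Annuity factor a(36|0.00475) × (1+i) = 33.175184; PV = 3100 × 33.175184 = 102,843.0698
Payments are at the start of each period, so multiply by (1+i).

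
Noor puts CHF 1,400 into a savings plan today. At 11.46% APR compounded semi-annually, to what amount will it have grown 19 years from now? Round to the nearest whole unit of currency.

Periodic rate i = 0.1146/2 = 0.0573; n = 19 × 2 = 38 periods.
FV = PV·(1+i)^n = 1,400 × 8.308695 = 11,632.1732

CHF 11,632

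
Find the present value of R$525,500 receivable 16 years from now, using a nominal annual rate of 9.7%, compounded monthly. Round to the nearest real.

R$112,010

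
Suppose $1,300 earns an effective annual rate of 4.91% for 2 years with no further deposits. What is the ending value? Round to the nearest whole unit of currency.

1,300 × (1+0.0491)^2 = 1,300 × 1.100611 = 1,430.7941

$1,431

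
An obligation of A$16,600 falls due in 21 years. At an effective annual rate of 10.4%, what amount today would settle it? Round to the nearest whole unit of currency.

Discount factor = (1+0.104)^(−21) = 0.125213; PV = 16,600 × 0.125213 = 2,078.5360

A$2,079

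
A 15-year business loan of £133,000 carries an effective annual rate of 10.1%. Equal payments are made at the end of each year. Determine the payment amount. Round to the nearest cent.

£17,585.94

PMT = 133000 / ( [1 − (1+0.101)^(−15)] / 0.101 ) = 133000 / 7.562859 = 17,585.9418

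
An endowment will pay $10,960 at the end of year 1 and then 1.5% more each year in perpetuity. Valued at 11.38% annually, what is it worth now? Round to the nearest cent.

PV = D₁/(r − g) = 10960/(0.1138 − 0.015) = 110,931.1741

$110,931.17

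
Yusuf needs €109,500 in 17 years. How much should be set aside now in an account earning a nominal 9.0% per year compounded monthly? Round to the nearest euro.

€23,846

i = 0.09/12 = 0.0075 per month; n = 17·12 = 204.
Discount factor = (1+0.0075)^(−204) = 0.217775; PV = 109,500 × 0.217775 = 23,846.4062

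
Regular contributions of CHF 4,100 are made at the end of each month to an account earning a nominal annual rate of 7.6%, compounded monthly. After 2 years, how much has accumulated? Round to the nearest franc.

i = 0.076/12 = 0.00633333 per month; n = 2·12 = 24.
Accumulation factor s(24|0.00633333) = 25.831954; FV = 4100 × 25.831954 = 105,911.0117

CHF 105,911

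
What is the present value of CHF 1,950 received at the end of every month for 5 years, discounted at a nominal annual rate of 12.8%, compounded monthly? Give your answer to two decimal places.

CHF 86,089.59

Periodic rate i = 0.128/12 = 0.0106667; n = 5 × 12 = 60 periods.
Annuity factor a(60|0.0106667) = 44.148508; PV = 1950 × 44.148508 = 86,089.5902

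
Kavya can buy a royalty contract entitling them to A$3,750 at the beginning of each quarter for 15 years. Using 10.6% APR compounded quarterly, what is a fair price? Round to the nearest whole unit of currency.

A$115,018

i = 0.106/4 = 0.0265 per quarter; n = 15·4 = 60.
Annuity factor a(60|0.0265) × (1+i) = 30.671379; PV = 3750 × 30.671379 = 115,017.6696
(annuity-due: payments at period start, so ×(1+i).)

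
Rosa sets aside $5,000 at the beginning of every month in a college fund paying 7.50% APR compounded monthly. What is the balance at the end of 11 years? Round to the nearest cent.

Periodic rate i = 0.075/12 = 0.00625; n = 11 × 12 = 132 periods.
FV = 5000 × [(1+0.00625)^132 − 1] / 0.00625 × (1+i) = 5000 × 205.440782 = 1,027,203.9116
(annuity-due: payments at period start, so ×(1+i).)

$1,027,203.91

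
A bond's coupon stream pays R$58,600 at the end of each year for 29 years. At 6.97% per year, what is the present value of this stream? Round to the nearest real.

R$721,603

Annuity factor a(29|0.0697) = 12.314053; PV = 58600 × 12.314053 = 721,603.4857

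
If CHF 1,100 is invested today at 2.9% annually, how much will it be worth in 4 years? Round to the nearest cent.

1,100 × (1+0.029)^4 = 1,100 × 1.121144 = 1,233.2587

CHF 1,233.26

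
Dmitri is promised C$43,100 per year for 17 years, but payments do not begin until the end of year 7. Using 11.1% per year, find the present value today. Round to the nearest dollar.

C$171,983

PV at t=6 (ordinary 17-year annuity): 43100 × a(17|0.111) = 43100 × 7.504004 = 323,422.5614
Discount back 6 years: 323,422.5614 × (1+0.111)^(−6) = 323,422.5614 × 0.531760 = 171,983.1735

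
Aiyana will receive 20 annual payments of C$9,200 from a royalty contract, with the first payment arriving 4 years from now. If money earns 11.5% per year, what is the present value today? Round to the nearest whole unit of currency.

C$51,169

Value one period before first payment (t=3): 9200 × [1 − (1+0.115)^(−20)] / 0.115 = 9200 × 7.709816 = 70,930.3059
PV₀ = 70,930.3059 / (1+0.115)^3 = 70,930.3059 / 1.386196 = 51,169.0355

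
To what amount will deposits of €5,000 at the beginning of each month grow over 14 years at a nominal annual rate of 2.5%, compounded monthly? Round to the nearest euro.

With 12 periods per year: i = 0.00208333, n = 168.
Accumulation factor s(168|0.00208333) × (1+i) = 201.323027; FV = 5000 × 201.323027 = 1,006,615.1350
Payments are at the start of each period, so multiply by (1+i).

€1,006,615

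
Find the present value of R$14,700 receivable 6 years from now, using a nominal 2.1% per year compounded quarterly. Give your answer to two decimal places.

R$12,964.01

With 4 periods per year: i = 0.00525, n = 24.
Discount factor = (1+0.00525)^(−24) = 0.881905; PV = 14,700 × 0.881905 = 12,964.0104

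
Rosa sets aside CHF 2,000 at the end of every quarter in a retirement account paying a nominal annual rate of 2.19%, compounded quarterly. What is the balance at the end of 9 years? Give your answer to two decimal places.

CHF 79,346.58

Periodic rate i = 0.0219/4 = 0.005475; n = 9 × 4 = 36 periods.
FV = PMT · [(1+i)^n − 1] / i = 2000 · 39.673292 = 79,346.5836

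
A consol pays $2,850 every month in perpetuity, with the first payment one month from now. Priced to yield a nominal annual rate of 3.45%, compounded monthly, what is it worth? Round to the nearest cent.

$991,304.35

Periodic rate i = 0.0345/12 = 0.002875.
PV = PMT / i = 2850 / 0.002875 = 991,304.3478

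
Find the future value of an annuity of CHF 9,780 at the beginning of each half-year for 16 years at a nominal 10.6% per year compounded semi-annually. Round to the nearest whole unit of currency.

CHF 820,068

With 2 periods per year: i = 0.053, n = 32.
Accumulation factor s(32|0.053) × (1+i) = 83.851567; FV = 9780 × 83.851567 = 820,068.3264
(annuity-due: payments at period start, so ×(1+i).)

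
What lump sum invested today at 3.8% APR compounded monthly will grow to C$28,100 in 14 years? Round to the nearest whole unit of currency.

C$16,521

i = 0.038/12 = 0.00316667 per month; n = 14·12 = 168.
PV = 28,100 / (1 + 0.00316667)^168 = 28,100 / 1.700903 = 16,520.6338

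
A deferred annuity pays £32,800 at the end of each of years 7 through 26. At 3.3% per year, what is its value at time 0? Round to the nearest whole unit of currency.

£390,690

PV at t=6 (ordinary 20-year annuity): 32800 × a(20|0.033) = 32800 × 14.473077 = 474,716.9304
Discount back 6 years: 474,716.9304 × (1+0.033)^(−6) = 474,716.9304 × 0.822997 = 390,690.4465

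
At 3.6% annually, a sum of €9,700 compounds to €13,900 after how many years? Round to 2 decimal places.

(1+i)^n = 13900/9700 = 1.43299, so n = ln 1.43299 / ln 1.036 = 10.1722 years

10.17 years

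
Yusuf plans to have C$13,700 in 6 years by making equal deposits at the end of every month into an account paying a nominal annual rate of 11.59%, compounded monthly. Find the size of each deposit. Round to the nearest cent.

With 12 periods per year: i = 0.00965833, n = 72.
PMT = 13700 / ( [(1+0.00965833)^72 − 1] / 0.00965833 ) = 13700 / 103.313202 = 132.6065

C$132.61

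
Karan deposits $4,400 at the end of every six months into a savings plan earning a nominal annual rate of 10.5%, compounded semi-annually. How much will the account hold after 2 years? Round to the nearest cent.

$19,035.15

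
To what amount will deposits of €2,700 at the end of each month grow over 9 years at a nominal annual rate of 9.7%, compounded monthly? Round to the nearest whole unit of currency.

With 12 periods per year: i = 0.00808333, n = 108.
FV = PMT · [(1+i)^n − 1] / i = 2700 · 171.426197 = 462,850.7313

€462,851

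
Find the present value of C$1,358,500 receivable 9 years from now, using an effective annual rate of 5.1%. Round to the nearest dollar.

C$868,231

PV = FV·(1+i)^(−n) = 1,358,500 × 0.639110 = 868,230.8207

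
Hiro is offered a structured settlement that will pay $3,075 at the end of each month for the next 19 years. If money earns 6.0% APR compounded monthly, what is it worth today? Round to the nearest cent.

$417,751.81

With 12 periods per year: i = 0.005, n = 228.
PV = 3075 × [1 − (1+0.005)^(−228)] / 0.005 = 3075 × 135.854246 = 417,751.8061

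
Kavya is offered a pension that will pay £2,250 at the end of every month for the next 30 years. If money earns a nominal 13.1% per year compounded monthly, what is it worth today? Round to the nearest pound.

With 12 periods per year: i = 0.0109167, n = 360.
Annuity factor a(360|0.0109167) = 89.764901; PV = 2250 × 89.764901 = 201,971.0270

£201,971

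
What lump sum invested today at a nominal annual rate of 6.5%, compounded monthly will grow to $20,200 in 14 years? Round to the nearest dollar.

$8,151

i = 0.065/12 = 0.00541667 per month; n = 14·12 = 168.
PV = 20,200 / (1 + 0.00541667)^168 = 20,200 / 2.478229 = 8,150.9813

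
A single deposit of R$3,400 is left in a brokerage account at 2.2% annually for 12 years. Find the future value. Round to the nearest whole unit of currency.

R$4,415

3,400 × (1+0.022)^12 = 3,400 × 1.298407 = 4,414.5828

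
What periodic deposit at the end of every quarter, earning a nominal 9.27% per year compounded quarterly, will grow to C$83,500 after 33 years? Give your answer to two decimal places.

C$98.84

i = 0.0927/4 = 0.023175 per quarter; n = 33·4 = 132.
PMT = 83500 / ( [(1+0.023175)^132 − 1] / 0.023175 ) = 83500 / 844.761630 = 98.8445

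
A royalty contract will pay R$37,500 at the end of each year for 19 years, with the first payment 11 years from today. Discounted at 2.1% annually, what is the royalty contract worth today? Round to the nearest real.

Value one period before first payment (t=10): 37500 × [1 − (1+0.021)^(−19)] / 0.021 = 37500 × 15.534819 = 582,555.7033
Discount back 10 years: 582,555.7033 × (1+0.021)^(−10) = 582,555.7033 × 0.812349 = 473,238.4656

R$473,238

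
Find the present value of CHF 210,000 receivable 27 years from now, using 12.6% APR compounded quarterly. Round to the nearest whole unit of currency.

i = 0.126/4 = 0.0315 per quarter; n = 27·4 = 108.
PV = FV·(1+i)^(−n) = 210,000 × 0.035101 = 7,371.2681

CHF 7,371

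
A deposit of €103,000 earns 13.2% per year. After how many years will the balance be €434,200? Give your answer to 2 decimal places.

11.60 years

(1+i)^n = 434200/103000 = 4.21553, so n = ln 4.21553 / ln 1.132 = 11.6043 years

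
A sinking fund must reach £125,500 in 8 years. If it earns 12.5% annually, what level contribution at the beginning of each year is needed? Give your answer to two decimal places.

PMT = 125500 / ( [(1+0.125)^8 − 1] / 0.125 × (1+i) ) = 125500 / 14.092061 = 8,905.7238

£8,905.72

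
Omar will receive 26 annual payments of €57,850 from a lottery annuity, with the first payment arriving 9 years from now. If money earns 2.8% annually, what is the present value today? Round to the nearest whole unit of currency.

€848,594

PV at t=8 (ordinary 26-year annuity): 57850 × a(26|0.028) = 57850 × 18.295375 = 1,058,387.4566
Discount back 8 years: 1,058,387.4566 × (1+0.028)^(−8) = 1,058,387.4566 × 0.801780 = 848,593.6291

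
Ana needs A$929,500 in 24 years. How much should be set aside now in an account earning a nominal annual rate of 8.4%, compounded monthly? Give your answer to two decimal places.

With 12 periods per year: i = 0.007, n = 288.
Discount factor = (1+0.007)^(−288) = 0.134126; PV = 929,500 × 0.134126 = 124,669.9757

A$124,669.98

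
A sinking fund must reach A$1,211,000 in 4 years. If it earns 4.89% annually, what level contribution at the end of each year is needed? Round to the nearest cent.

PMT = 1.211e+06 / ( [(1+0.0489)^4 − 1] / 0.0489 ) = 1.211e+06 / 4.303082 = 281,426.2114

A$281,426.21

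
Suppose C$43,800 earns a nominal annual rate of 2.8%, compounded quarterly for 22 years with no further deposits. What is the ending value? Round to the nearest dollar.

With 4 periods per year: i = 0.007, n = 88.
FV = 43,800 × (1 + 0.007)^88 = 80,922.1698

C$80,922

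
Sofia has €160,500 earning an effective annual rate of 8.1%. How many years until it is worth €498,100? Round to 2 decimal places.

(1+i)^n = 498100/160500 = 3.10343, so n = ln 3.10343 / ln 1.081 = 14.5405 years

14.54 years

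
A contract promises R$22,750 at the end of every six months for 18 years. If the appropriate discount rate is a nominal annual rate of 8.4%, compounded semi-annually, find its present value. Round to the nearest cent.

R$418,499.71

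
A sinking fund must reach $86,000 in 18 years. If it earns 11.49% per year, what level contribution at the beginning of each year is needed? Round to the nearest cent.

$1,456.90

FV-annuity factor × (1+i) = 59.029315; PMT = 86000 / 59.029315 = 1,456.9032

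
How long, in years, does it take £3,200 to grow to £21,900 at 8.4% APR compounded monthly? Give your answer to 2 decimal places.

Periodic rate i = 0.084/12 = 0.007.
(1+i)^n = 21900/3200 = 6.84375, so n = ln 6.84375 / ln 1.007 = 275.7228 months
= 275.7228/12 years

22.98 years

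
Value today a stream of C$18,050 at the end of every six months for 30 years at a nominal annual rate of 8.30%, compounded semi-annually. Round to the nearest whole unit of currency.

Periodic rate i = 0.083/2 = 0.0415; n = 30 × 2 = 60 periods.
Annuity factor a(60|0.0415) = 21.995534; PV = 18050 × 21.995534 = 397,019.3815

C$397,019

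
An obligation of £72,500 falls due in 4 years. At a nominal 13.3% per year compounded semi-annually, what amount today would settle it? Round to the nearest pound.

£43,316

Periodic rate i = 0.133/2 = 0.0665; n = 4 × 2 = 8 periods.
PV = FV·(1+i)^(−n) = 72,500 × 0.597466 = 43,316.2776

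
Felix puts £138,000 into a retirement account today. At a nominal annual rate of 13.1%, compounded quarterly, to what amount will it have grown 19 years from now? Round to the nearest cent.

£1,597,771.11

With 4 periods per year: i = 0.03275, n = 76.
FV = PV·(1+i)^n = 138,000 × 11.578052 = 1,597,771.1081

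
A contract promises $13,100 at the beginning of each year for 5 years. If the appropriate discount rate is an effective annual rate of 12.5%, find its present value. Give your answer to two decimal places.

$52,473.88

PV = PMT · [1 − (1+i)^(−n)] / i × (1+i) = 13100 · 4.005639 = 52,473.8759
(annuity-due: payments at period start, so ×(1+i).)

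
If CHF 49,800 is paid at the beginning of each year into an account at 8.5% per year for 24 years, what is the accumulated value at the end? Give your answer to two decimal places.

Accumulation factor s(24|0.085) × (1+i) = 77.667792; FV = 49800 × 77.667792 = 3,867,856.0626
(Beginning-of-period payments → annuity-due factor ×(1+i).)

CHF 3,867,856.06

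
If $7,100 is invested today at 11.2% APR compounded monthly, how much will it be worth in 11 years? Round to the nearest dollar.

i = 0.112/12 = 0.00933333 per month; n = 11·12 = 132.
FV = PV·(1+i)^n = 7,100 × 3.408547 = 24,200.6859

$24,201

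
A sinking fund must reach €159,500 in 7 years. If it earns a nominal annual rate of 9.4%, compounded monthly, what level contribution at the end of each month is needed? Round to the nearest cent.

€1,349.29

Periodic rate i = 0.094/12 = 0.00783333; n = 7 × 12 = 84 periods.
PMT = 159500 / ( [(1+0.00783333)^84 − 1] / 0.00783333 ) = 159500 / 118.210529 = 1,349.2876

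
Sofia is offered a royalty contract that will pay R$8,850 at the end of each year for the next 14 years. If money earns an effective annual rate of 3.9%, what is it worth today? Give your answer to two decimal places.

R$94,103.83

PV = 8850 × [1 − (1+0.039)^(−14)] / 0.039 = 8850 × 10.633202 = 94,103.8348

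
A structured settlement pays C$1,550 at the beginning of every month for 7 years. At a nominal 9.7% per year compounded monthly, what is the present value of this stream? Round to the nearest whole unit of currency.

C$95,006

i = 0.097/12 = 0.00808333 per month; n = 7·12 = 84.
PV = 1550 × [1 − (1+0.00808333)^(−84)] / 0.00808333 × (1+i) = 1550 × 61.294377 = 95,006.2847
(annuity-due: payments at period start, so ×(1+i).)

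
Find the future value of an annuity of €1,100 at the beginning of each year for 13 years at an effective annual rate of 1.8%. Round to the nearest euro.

Accumulation factor s(13|0.018) × (1+i) = 14.761990; FV = 1100 × 14.761990 = 16,238.1888
(annuity-due: payments at period start, so ×(1+i).)

€16,238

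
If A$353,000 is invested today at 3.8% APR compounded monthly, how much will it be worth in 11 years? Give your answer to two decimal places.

With 12 periods per year: i = 0.00316667, n = 132.
FV = PV·(1+i)^n = 353,000 × 1.517918 = 535,825.0012

A$535,825.00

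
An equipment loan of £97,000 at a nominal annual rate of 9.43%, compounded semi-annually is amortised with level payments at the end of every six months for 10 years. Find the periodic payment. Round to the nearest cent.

£7,596.55

With 2 periods per year: i = 0.04715, n = 20.
PMT = 97000 / ( [1 − (1+0.04715)^(−20)] / 0.04715 ) = 97000 / 12.768948 = 7,596.5536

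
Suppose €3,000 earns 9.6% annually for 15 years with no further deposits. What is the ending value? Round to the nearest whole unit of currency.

€11,865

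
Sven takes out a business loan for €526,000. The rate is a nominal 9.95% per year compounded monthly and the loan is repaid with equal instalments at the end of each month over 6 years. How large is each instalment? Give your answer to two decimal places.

i = 0.0995/12 = 0.00829167 per month; n = 6·12 = 72.
Annuity-PV factor = 54.052203; PMT = 526000 / 54.052203 = 9,731.3333

€9,731.33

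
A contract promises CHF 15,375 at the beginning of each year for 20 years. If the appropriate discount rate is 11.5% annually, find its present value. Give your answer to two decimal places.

CHF 132,170.34

PV = 15375 × [1 − (1+0.115)^(−20)] / 0.115 × (1+i) = 15375 × 8.596445 = 132,170.3370
(Beginning-of-period payments → annuity-due factor ×(1+i).)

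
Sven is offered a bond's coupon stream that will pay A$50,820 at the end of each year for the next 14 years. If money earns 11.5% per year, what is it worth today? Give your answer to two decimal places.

PV = PMT · [1 − (1+i)^(−n)] / i = 50820 · 6.801329 = 345,643.5522

A$345,643.55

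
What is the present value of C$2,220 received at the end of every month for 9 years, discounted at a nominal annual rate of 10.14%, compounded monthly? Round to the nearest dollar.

i = 0.1014/12 = 0.00845 per month; n = 9·12 = 108.
PV = 2220 × [1 − (1+0.00845)^(−108)] / 0.00845 = 2220 × 70.648366 = 156,839.3728

C$156,839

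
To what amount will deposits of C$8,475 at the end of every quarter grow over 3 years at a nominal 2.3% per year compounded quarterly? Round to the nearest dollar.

C$104,979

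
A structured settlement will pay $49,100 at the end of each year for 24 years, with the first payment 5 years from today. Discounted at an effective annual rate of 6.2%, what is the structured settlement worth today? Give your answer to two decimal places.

$475,613.67

Value one period before first payment (t=4): 49100 × [1 − (1+0.062)^(−24)] / 0.062 = 49100 × 12.321708 = 604,995.8444
PV₀ = 604,995.8444 / (1+0.062)^4 = 604,995.8444 / 1.272032 = 475,613.6657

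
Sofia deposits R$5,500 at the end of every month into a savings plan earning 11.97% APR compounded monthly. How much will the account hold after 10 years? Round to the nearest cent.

Periodic rate i = 0.1197/12 = 0.009975; n = 10 × 12 = 120 periods.
FV = 5500 × [(1+0.009975)^120 − 1] / 0.009975 = 5500 × 229.633904 = 1,262,986.4701

R$1,262,986.47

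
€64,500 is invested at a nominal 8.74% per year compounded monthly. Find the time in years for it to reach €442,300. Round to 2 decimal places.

Periodic rate i = 0.0874/12 = 0.00728333.
n = ln(442300/64500) / ln(1+0.00728333) = ln(6.85736) / 0.007257 = 265.3079 months
= 265.3079/12 years

22.11 years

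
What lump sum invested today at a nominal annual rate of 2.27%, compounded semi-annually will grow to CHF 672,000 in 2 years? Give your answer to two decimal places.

CHF 642,337.62

i = 0.0227/2 = 0.01135 per half-year; n = 2·2 = 4.
Discount factor = (1+0.01135)^(−4) = 0.955860; PV = 672,000 × 0.955860 = 642,337.6195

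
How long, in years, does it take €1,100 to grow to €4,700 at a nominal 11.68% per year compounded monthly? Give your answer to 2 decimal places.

Periodic rate i = 0.1168/12 = 0.00973333.
n = ln(4700/1100) / ln(1+0.00973333) = ln(4.27273) / 0.009686 = 149.9290 months
= 149.9290/12 years

12.49 years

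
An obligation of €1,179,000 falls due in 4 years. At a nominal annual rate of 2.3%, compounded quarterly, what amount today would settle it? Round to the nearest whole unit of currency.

€1,075,655

Periodic rate i = 0.023/4 = 0.00575; n = 4 × 4 = 16 periods.
PV = 1,179,000 / (1 + 0.00575)^16 = 1,179,000 / 1.096076 = 1,075,655.3589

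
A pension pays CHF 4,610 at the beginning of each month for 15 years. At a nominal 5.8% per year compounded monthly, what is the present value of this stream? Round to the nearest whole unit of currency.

CHF 556,036

Periodic rate i = 0.058/12 = 0.00483333; n = 15 × 12 = 180 periods.
Annuity factor a(180|0.00483333) × (1+i) = 120.615241; PV = 4610 × 120.615241 = 556,036.2613
(Beginning-of-period payments → annuity-due factor ×(1+i).)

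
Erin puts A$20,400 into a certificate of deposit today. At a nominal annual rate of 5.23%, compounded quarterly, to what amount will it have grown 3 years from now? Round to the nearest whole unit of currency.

Periodic rate i = 0.0523/4 = 0.013075; n = 3 × 4 = 12 periods.
FV = PV·(1+i)^n = 20,400 × 1.168690 = 23,841.2678

A$23,841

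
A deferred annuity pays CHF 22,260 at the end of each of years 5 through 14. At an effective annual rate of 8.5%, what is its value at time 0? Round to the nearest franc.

PV at t=4 (ordinary 10-year annuity): 22260 × a(10|0.085) = 22260 × 6.561348 = 146,055.6078
Discount back 4 years: 146,055.6078 × (1+0.085)^(−4) = 146,055.6078 × 0.721574 = 105,389.9706

CHF 105,390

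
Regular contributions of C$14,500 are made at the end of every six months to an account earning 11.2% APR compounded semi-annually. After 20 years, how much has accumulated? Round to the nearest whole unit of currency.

With 2 periods per year: i = 0.056, n = 40.
Accumulation factor s(40|0.056) = 140.037975; FV = 14500 × 140.037975 = 2,030,550.6330

C$2,030,551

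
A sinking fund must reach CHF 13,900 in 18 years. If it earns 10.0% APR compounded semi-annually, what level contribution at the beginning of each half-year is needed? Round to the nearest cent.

CHF 138.13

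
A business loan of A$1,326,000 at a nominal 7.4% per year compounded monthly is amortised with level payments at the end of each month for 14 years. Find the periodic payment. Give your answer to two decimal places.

Periodic rate i = 0.074/12 = 0.00616667; n = 14 × 12 = 168 periods.
Annuity-PV factor = 104.432097; PMT = 1.326e+06 / 104.432097 = 12,697.2457

A$12,697.25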